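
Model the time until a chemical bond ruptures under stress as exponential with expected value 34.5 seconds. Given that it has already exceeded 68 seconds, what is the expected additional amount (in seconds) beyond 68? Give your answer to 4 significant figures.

34.50

The rate is λ = 1/34.5 = 0.0289855 per second.
By memorylessness, the remaining amount past any threshold is again Exp(λ) with mean 1/λ = 34.5 seconds.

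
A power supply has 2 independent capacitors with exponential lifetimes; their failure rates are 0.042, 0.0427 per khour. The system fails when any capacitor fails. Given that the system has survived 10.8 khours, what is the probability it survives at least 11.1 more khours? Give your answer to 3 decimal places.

0.391

Time to first failure ~ Exp(Σλ) with Σλ = 0.0847.
By memorylessness, P(T > 10.8+11.1 | T > 10.8) = P(T > 11.1) = e^(−0.0847·11.1) ≈ 0.391.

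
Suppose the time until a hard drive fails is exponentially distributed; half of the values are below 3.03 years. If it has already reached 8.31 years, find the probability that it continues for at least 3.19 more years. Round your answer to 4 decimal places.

For an exponential, median = ln(2)/λ, so λ = ln 2 / 3.03 = 0.228761 per year.
By the memoryless property, P(X > 8.31+3.19 | X > 8.31) = P(X > 3.19).
P(X > 3.19) = e^(−0.72975) ≈ 0.4820.

0.4820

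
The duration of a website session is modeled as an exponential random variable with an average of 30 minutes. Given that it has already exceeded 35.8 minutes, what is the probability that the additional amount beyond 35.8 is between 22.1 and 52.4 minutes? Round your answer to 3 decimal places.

The rate is λ = 1/30 = 0.0333333 per minute.
Memoryless: the residual past 35.8 is again Exp(λ).
P(22.1 < residual < 52.4) = e^(−λ·22.1) − e^(−λ·52.4) = 0.47871 − 0.17435 ≈ 0.304.

0.304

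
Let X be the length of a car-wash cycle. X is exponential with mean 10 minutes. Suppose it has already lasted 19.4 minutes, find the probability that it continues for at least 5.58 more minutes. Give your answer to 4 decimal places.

The rate is λ = 1/10 = 0.1 per minute.
By the memoryless property, P(X > 19.4+5.58 | X > 19.4) = P(X > 5.58).
P(X > 5.58) = e^(−0.558) ≈ 0.5724.

0.5724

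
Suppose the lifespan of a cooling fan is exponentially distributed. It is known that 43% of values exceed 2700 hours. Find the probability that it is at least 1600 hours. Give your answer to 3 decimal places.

e^(−λ·2700) = 0.43 ⇒ λ = −ln(0.43)/2700 = 0.000312582.
P(X > 1600) = e^(−0.000312582·1600) = e^(−0.50013) ≈ 0.606.

0.606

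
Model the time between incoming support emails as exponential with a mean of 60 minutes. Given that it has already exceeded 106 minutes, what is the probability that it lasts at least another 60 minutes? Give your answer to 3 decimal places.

0.368

The rate is λ = 1/60 = 0.0166667 per minute.
By the memoryless property, P(X > 106+60 | X > 106) = P(X > 60).
P(X > 60) = e^(−1) ≈ 0.368.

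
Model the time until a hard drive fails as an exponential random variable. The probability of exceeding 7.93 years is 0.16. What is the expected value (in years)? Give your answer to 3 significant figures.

4.33

e^(−λ·7.93) = 0.16 ⇒ λ = −ln(0.16)/7.93 = 0.231095.
Mean = 1/λ = 4.32723 years.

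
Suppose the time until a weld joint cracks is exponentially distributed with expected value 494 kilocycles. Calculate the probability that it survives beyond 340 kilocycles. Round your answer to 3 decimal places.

0.502

The rate is λ = 1/494 = 0.00202429 per kilocycle.
P(X > 340) = e^(−λ·340) = e^(−0.68826) ≈ 0.502.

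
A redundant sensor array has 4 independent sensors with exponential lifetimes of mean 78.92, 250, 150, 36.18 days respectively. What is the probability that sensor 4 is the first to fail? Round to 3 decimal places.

0.542

Rates: λ_i = 1/mean_i → 0.0126711, 0.004, 0.00666667, 0.0276396; Σλ = 0.0509773.
P(sensor 4 first) = λ_4/Σλ = 0.0276396/0.0509773 ≈ 0.542.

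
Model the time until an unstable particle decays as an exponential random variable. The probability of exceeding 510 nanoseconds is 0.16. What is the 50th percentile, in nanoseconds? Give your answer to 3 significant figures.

e^(−λ·510) = 0.16 ⇒ λ = −ln(0.16)/510 = 0.0035933.
50th percentile: 1 − e^(−λt) = 0.5, t = −ln(0.5)/λ = 192.9 nanoseconds.

193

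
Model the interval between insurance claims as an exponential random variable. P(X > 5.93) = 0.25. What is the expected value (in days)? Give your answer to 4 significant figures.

e^(−λ·5.93) = 0.25 ⇒ λ = −ln(0.25)/5.93 = 0.233776.
Mean = 1/λ = 4.27759 days.

4.278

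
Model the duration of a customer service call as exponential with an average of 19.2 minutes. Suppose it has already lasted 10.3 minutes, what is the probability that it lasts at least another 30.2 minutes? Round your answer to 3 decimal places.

0.207

The rate is λ = 1/19.2 = 0.0520833 per minute.
By the memoryless property, P(X > 10.3+30.2 | X > 10.3) = P(X > 30.2).
P(X > 30.2) = e^(−1.5729) ≈ 0.207.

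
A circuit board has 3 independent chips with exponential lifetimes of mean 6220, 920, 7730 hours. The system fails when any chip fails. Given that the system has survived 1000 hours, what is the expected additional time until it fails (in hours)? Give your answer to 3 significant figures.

726

First-failure rate Σλ = 1/6220 + 1/920 + 1/7730 = 0.00137709.
By memorylessness the expected residual is 1/Σλ = 726.167 hours, regardless of the 1000 already elapsed.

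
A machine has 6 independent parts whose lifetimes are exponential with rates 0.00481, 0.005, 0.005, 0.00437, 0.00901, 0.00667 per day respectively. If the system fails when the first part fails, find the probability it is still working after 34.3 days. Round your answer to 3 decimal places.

0.302

The time to first failure is exponential with rate Σλ = 0.00481 + 0.005 + 0.005 + 0.00437 + 0.00901 + 0.00667 = 0.03486.
P(min > 34.3) = e^(−0.03486·34.3) = e^(−1.1957) ≈ 0.302.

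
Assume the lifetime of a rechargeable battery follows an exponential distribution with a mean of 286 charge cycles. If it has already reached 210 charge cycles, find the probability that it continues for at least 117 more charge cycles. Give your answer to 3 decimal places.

The rate is λ = 1/286 = 0.0034965 per charge cycle.
P(X > s+t | X > s) = e^(−λ(s+t))/e^(−λs) = e^(−λt), independent of s = 210.
P(X > 117) = e^(−0.40909) ≈ 0.664.

0.664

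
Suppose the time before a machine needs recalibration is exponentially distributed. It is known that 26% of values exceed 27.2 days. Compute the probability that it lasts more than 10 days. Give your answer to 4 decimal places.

e^(−λ·27.2) = 0.26 ⇒ λ = −ln(0.26)/27.2 = 0.0495248.
P(X > 10) = e^(−0.0495248·10) = e^(−0.49525) ≈ 0.6094.

0.6094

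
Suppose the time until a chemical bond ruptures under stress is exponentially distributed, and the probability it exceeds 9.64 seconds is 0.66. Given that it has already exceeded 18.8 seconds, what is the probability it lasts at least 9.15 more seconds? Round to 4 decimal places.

From e^(−λ·9.64) = 0.66, λ = −ln(0.66)/9.64 = 0.0431033.
Memoryless: P(X > 18.8+9.15 | X > 18.8) = P(X > 9.15) = e^(−0.0431033·9.15) ≈ 0.6741.

0.6741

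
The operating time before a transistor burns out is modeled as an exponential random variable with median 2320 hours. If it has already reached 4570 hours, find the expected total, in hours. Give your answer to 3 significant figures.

7920

For an exponential, median = ln(2)/λ, so λ = ln 2 / 2320 = 0.00029877 per hour.
By memorylessness, E[X | X > 4570] = 4570 + 1/λ = 4570 + 3347.05 = 7917.05 hours.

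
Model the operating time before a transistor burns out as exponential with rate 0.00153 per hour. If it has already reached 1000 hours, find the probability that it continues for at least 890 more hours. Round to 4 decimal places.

0.2562

The exponential is memoryless, so the remaining time is again Exp(λ): the condition X > 1000 is irrelevant.
P(X > 890) = e^(−1.3617) ≈ 0.2562.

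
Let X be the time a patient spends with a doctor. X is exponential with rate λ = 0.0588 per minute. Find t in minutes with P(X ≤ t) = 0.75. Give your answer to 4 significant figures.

23.58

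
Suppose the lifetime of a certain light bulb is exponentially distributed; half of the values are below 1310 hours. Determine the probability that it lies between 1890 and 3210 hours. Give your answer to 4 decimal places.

For an exponential, median = ln(2)/λ, so λ = ln 2 / 1310 = 0.00052912 per hour.
P(1890 < X < 3210) = e^(−λ·1890) − e^(−λ·3210) = 0.36787 − 0.18296 ≈ 0.1849.

0.1849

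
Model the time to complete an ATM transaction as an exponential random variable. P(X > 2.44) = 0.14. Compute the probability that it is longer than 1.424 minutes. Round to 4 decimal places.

0.3174

e^(−λ·2.44) = 0.14 ⇒ λ = −ln(0.14)/2.44 = 0.805784.
P(X > 1.424) = e^(−0.805784·1.424) = e^(−1.1474) ≈ 0.3174.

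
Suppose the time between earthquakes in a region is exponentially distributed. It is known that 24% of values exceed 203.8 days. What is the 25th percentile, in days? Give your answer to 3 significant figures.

41.1

e^(−λ·203.8) = 0.24 ⇒ λ = −ln(0.24)/203.8 = 0.00700253.
25th percentile: 1 − e^(−λt) = 0.25, t = −ln(0.75)/λ = 41.0826 days.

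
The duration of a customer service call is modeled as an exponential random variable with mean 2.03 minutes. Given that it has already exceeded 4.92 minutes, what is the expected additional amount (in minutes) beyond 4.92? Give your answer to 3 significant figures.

The rate is λ = 1/2.03 = 0.492611 per minute.
By memorylessness, the remaining amount past any threshold is again Exp(λ) with mean 1/λ = 2.03 minutes.

2.03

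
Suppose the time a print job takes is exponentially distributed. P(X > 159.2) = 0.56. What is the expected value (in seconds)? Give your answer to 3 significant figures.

e^(−λ·159.2) = 0.56 ⇒ λ = −ln(0.56)/159.2 = 0.00364208.
Mean = 1/λ = 274.569 seconds.

275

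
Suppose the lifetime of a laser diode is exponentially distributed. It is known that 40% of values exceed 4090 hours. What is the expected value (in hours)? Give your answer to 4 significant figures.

4464

e^(−λ·4090) = 0.40 ⇒ λ = −ln(0.40)/4090 = 0.000224032.
Mean = 1/λ = 4463.65 hours.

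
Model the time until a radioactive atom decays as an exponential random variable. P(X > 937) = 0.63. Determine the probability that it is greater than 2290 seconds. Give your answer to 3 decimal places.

0.323

e^(−λ·937) = 0.63 ⇒ λ = −ln(0.63)/937 = 0.000493101.
P(X > 2290) = e^(−0.000493101·2290) = e^(−1.1292) ≈ 0.323.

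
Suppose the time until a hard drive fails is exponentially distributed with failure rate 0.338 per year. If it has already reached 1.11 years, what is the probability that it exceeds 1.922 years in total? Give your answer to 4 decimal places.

The exponential is memoryless, so the remaining time is again Exp(λ): the condition X > 1.11 is irrelevant.
P(X > 0.812) = e^(−0.27446) ≈ 0.7600.

0.7600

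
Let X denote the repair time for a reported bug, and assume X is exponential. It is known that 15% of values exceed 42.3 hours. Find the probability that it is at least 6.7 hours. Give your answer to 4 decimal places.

0.7405

e^(−λ·42.3) = 0.15 ⇒ λ = −ln(0.15)/42.3 = 0.0448492.
P(X > 6.7) = e^(−0.0448492·6.7) = e^(−0.30049) ≈ 0.7405.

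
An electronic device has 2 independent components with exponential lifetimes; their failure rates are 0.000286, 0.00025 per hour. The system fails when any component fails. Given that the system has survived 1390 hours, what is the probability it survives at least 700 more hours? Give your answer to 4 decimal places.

Time to first failure ~ Exp(Σλ) with Σλ = 0.000536.
By memorylessness, P(T > 1390+700 | T > 1390) = P(T > 700) = e^(−0.000536·700) ≈ 0.6872.

0.6872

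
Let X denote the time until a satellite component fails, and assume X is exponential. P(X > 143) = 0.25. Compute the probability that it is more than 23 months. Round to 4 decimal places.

0.8001

e^(−λ·143) = 0.25 ⇒ λ = −ln(0.25)/143 = 0.00969437.
P(X > 23) = e^(−0.00969437·23) = e^(−0.22297) ≈ 0.8001.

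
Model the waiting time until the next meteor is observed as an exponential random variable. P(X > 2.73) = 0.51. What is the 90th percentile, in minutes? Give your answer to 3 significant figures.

9.34

e^(−λ·2.73) = 0.51 ⇒ λ = −ln(0.51)/2.73 = 0.246646.
90th percentile: 1 − e^(−λt) = 0.9, t = −ln(0.1)/λ = 9.33557 minutes.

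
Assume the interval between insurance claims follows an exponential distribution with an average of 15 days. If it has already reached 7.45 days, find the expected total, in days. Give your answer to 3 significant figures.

The rate is λ = 1/15 = 0.0666667 per day.
By memorylessness, E[X | X > 7.45] = 7.45 + 1/λ = 7.45 + 15 = 22.45 days.

22.5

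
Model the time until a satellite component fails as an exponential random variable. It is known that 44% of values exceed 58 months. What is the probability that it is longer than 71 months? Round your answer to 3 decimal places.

e^(−λ·58) = 0.44 ⇒ λ = −ln(0.44)/58 = 0.0141548.
P(X > 71) = e^(−0.0141548·71) = e^(−1.005) ≈ 0.366.

0.366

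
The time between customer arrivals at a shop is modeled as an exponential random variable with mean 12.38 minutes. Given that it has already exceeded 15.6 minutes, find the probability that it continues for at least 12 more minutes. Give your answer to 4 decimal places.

The rate is λ = 1/12.38 = 0.0807754 per minute.
The exponential is memoryless, so the remaining time is again Exp(λ): the condition X > 15.6 is irrelevant.
P(X > 12) = e^(−0.96931) ≈ 0.3793.

0.3793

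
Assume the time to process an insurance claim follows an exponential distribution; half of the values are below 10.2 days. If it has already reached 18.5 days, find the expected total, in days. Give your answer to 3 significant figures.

For an exponential, median = ln(2)/λ, so λ = ln 2 / 10.2 = 0.0679556 per day.
By memorylessness, E[X | X > 18.5] = 18.5 + 1/λ = 18.5 + 14.7155 = 33.2155 days.

33.2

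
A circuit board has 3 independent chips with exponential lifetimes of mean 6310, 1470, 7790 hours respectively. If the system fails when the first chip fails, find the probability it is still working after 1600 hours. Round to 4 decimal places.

0.2128

The first failure time is exponential with rate Σλ_i = 1/6310 + 1/1470 + 1/7790 = 0.00096712 per hour.
P(min > 1600) = e^(−0.00096712·1600) = e^(−1.5474) ≈ 0.2128.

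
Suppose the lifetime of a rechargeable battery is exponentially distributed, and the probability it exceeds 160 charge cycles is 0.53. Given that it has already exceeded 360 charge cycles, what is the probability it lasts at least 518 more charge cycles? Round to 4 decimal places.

0.1280

From e^(−λ·160) = 0.53, λ = −ln(0.53)/160 = 0.00396799.
Memoryless: P(X > 360+518 | X > 360) = P(X > 518) = e^(−0.00396799·518) ≈ 0.1280.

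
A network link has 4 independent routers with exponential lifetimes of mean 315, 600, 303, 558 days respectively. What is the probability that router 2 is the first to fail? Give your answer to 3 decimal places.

0.168

Rates: λ_i = 1/mean_i → 0.0031746, 0.00166667, 0.00330033, 0.00179211; Σλ = 0.00993371.
P(router 2 first) = λ_2/Σλ = 0.00166667/0.00993371 ≈ 0.168.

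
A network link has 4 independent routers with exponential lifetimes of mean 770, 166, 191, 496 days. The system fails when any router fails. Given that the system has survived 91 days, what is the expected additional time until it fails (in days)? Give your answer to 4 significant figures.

68.61

First-failure rate Σλ = 1/770 + 1/166 + 1/191 + 1/496 = 0.0145745.
By memorylessness the expected residual is 1/Σλ = 68.6129 days, regardless of the 91 already elapsed.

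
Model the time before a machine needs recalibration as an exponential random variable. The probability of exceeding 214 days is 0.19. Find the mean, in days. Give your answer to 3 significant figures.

129

e^(−λ·214) = 0.19 ⇒ λ = −ln(0.19)/214 = 0.00776043.
Mean = 1/λ = 128.859 days.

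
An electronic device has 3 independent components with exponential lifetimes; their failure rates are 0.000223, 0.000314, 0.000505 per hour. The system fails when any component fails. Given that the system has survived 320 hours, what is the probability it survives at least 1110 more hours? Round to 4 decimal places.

0.3145

Time to first failure ~ Exp(Σλ) with Σλ = 0.001042.
By memorylessness, P(T > 320+1110 | T > 320) = P(T > 1110) = e^(−0.001042·1110) ≈ 0.3145.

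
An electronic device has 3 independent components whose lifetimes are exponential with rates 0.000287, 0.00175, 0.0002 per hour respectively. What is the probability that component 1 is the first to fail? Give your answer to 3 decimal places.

The time to first failure is exponential with rate Σλ = 0.000287 + 0.00175 + 0.0002 = 0.002237.
P(component 1 first) = λ_1/Σλ = 0.000287/0.002237 ≈ 0.128.

0.128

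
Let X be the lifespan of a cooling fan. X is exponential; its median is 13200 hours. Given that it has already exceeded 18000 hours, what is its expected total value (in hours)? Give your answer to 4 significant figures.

37040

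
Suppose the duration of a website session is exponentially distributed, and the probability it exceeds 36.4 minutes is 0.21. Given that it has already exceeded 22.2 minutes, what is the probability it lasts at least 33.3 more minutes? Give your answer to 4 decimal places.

From e^(−λ·36.4) = 0.21, λ = −ln(0.21)/36.4 = 0.0428749.
Memoryless: P(X > 22.2+33.3 | X > 22.2) = P(X > 33.3) = e^(−0.0428749·33.3) ≈ 0.2399.

0.2399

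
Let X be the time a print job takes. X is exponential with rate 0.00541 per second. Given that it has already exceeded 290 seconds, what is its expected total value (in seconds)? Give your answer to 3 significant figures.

By memorylessness, E[X | X > 290] = 290 + 1/λ = 290 + 184.843 = 474.843 seconds.

475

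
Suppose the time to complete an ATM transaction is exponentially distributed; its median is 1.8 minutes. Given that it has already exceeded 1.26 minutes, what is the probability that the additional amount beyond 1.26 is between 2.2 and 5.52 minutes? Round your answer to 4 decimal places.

0.3093

For an exponential, median = ln(2)/λ, so λ = ln 2 / 1.8 = 0.385082 per minute.
Memoryless: the residual past 1.26 is again Exp(λ).
P(2.2 < residual < 5.52) = e^(−λ·2.2) − e^(−λ·5.52) = 0.42862 − 0.11936 ≈ 0.3093.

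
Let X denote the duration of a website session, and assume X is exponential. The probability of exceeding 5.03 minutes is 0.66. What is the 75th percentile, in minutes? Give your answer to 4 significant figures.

16.78

e^(−λ·5.03) = 0.66 ⇒ λ = −ln(0.66)/5.03 = 0.0826074.
75th percentile: 1 − e^(−λt) = 0.75, t = −ln(0.25)/λ = 16.7817 minutes.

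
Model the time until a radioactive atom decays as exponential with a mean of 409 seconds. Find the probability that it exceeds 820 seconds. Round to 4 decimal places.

The rate is λ = 1/409 = 0.00244499 per second.
P(X > 820) = e^(−λ·820) = e^(−2.0049) ≈ 0.1347.

0.1347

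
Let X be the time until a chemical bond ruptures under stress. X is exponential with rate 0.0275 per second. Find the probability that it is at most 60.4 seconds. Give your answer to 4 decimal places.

P(X ≤ 60.4) = 1 − e^(−λ·60.4) = 1 − e^(−1.661) ≈ 0.8101.

0.8101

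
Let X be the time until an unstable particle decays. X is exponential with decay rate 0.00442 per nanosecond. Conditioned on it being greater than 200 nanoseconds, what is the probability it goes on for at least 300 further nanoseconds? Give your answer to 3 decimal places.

0.266

P(X > s+t | X > s) = e^(−λ(s+t))/e^(−λs) = e^(−λt), independent of s = 200.
P(X > 300) = e^(−1.326) ≈ 0.266.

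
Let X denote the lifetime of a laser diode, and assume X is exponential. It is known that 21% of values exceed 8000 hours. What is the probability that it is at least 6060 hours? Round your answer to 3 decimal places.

0.307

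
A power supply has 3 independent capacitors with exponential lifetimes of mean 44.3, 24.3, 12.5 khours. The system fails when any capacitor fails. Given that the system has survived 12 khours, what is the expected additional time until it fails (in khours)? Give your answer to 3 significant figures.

6.96

First-failure rate Σλ = 1/44.3 + 1/24.3 + 1/12.5 = 0.143726.
By memorylessness the expected residual is 1/Σλ = 6.9577 khours, regardless of the 12 already elapsed.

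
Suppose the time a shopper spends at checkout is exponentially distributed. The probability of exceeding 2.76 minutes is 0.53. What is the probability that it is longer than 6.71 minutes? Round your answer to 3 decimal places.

e^(−λ·2.76) = 0.53 ⇒ λ = −ln(0.53)/2.76 = 0.230028.
P(X > 6.71) = e^(−0.230028·6.71) = e^(−1.5435) ≈ 0.214.

0.214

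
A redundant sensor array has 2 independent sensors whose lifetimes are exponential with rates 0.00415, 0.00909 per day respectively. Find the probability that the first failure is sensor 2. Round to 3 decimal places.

The time to first failure is exponential with rate Σλ = 0.00415 + 0.00909 = 0.01324.
P(sensor 2 first) = λ_2/Σλ = 0.00909/0.01324 ≈ 0.687.

0.687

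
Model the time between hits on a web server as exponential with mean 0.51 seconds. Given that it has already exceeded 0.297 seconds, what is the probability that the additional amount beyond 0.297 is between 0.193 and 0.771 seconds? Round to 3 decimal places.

0.464

The rate is λ = 1/0.51 = 1.96078 per second.
Memoryless: the residual past 0.297 is again Exp(λ).
P(0.193 < residual < 0.771) = e^(−λ·0.193) − e^(−λ·0.771) = 0.68493 − 0.22052 ≈ 0.464.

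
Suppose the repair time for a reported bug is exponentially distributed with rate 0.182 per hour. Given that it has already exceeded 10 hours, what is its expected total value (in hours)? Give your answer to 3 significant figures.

15.5

By memorylessness, E[X | X > 10] = 10 + 1/λ = 10 + 5.49451 = 15.4945 hours.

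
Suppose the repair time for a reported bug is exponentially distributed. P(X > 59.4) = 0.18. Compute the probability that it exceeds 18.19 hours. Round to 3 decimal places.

0.591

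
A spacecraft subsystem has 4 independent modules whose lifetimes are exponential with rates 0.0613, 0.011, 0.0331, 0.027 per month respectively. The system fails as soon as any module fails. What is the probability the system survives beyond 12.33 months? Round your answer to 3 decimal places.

The time to first failure is exponential with rate Σλ = 0.0613 + 0.011 + 0.0331 + 0.027 = 0.1324.
P(min > 12.33) = e^(−0.1324·12.33) = e^(−1.6325) ≈ 0.195.

0.195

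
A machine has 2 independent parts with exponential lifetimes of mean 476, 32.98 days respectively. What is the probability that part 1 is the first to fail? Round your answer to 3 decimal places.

0.065

Rates: λ_i = 1/mean_i → 0.00210084, 0.0303214; Σλ = 0.0324222.
P(part 1 first) = λ_1/Σλ = 0.00210084/0.0324222 ≈ 0.065.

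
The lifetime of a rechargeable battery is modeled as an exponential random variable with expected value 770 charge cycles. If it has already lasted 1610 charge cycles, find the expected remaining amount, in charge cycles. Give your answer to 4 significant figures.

The rate is λ = 1/770 = 0.0012987 per charge cycle.
By memorylessness, the remaining amount past any threshold is again Exp(λ) with mean 1/λ = 770 charge cycles.

770.0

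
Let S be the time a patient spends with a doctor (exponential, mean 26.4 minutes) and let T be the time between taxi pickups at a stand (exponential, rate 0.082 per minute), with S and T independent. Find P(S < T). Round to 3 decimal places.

λ_1 = 1/26.4 = 0.0378788, λ_2 = 0.082.
For independent exponentials, P(S < T) = λ_1/(λ_1+λ_2) = 0.0378788/0.119879 ≈ 0.316.

0.316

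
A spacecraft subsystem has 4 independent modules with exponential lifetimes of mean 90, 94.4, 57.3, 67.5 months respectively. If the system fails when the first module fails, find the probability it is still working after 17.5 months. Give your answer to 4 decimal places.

The first failure time is exponential with rate Σλ_i = 1/90 + 1/94.4 + 1/57.3 + 1/67.5 = 0.0539712 per month.
P(min > 17.5) = e^(−0.0539712·17.5) = e^(−0.9445) ≈ 0.3889.

0.3889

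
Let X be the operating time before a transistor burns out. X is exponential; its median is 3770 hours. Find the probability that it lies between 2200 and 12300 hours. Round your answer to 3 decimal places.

0.563

For an exponential, median = ln(2)/λ, so λ = ln 2 / 3770 = 0.000183859 per hour.
P(2200 < X < 12300) = e^(−λ·2200) − e^(−λ·12300) = 0.66732 − 0.10420 ≈ 0.563.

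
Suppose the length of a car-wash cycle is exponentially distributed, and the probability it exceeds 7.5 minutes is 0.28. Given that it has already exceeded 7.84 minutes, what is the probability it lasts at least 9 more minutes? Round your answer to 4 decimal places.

0.2171

From e^(−λ·7.5) = 0.28, λ = −ln(0.28)/7.5 = 0.169729.
Memoryless: P(X > 7.84+9 | X > 7.84) = P(X > 9) = e^(−0.169729·9) ≈ 0.2171.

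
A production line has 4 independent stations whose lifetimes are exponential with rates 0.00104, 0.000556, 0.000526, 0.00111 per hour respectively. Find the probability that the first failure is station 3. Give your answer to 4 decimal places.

The time to first failure is exponential with rate Σλ = 0.00104 + 0.000556 + 0.000526 + 0.00111 = 0.003232.
P(station 3 first) = λ_3/Σλ = 0.000526/0.003232 ≈ 0.1627.

0.1627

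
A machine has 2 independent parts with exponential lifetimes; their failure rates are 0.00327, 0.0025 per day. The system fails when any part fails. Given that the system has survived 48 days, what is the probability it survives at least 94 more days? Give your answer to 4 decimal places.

0.5814

Time to first failure ~ Exp(Σλ) with Σλ = 0.00577.
By memorylessness, P(T > 48+94 | T > 48) = P(T > 94) = e^(−0.00577·94) ≈ 0.5814.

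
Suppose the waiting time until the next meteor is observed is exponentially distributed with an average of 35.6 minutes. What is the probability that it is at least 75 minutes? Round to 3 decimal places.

The rate is λ = 1/35.6 = 0.0280899 per minute.
P(X > 75) = e^(−λ·75) = e^(−2.1067) ≈ 0.122.

0.122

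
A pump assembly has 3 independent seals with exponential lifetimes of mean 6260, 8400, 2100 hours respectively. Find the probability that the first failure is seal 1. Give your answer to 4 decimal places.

0.2116

Rates: λ_i = 1/mean_i → 0.000159744, 0.000119048, 0.00047619; Σλ = 0.000754983.
P(seal 1 first) = λ_1/Σλ = 0.000159744/0.000754983 ≈ 0.2116.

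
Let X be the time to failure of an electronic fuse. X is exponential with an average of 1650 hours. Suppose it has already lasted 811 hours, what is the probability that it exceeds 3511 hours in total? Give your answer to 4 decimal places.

The rate is λ = 1/1650 = 0.000606061 per hour.
By the memoryless property, P(X > 811+2700 | X > 811) = P(X > 2700).
P(X > 2700) = e^(−1.6364) ≈ 0.1947.

0.1947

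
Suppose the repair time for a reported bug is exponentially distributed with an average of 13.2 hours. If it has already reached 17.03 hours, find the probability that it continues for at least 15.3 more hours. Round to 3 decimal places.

0.314

The rate is λ = 1/13.2 = 0.0757576 per hour.
By the memoryless property, P(X > 17.03+15.3 | X > 17.03) = P(X > 15.3).
P(X > 15.3) = e^(−1.1591) ≈ 0.314.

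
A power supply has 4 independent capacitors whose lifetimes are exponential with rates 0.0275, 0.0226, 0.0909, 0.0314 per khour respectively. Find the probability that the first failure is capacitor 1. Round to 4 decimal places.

The time to first failure is exponential with rate Σλ = 0.0275 + 0.0226 + 0.0909 + 0.0314 = 0.1724.
P(capacitor 1 first) = λ_1/Σλ = 0.0275/0.1724 ≈ 0.1595.

0.1595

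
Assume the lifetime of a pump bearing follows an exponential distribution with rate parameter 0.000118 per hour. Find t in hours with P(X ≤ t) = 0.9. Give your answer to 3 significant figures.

19500

Set 1 − e^(−λt) = 0.9, so t = −ln(0.1)/λ = 2.3026/0.000118 ≈ 19513.4 hours.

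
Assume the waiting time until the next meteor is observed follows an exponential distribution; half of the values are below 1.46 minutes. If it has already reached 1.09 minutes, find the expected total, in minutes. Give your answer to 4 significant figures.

3.196

For an exponential, median = ln(2)/λ, so λ = ln 2 / 1.46 = 0.474758 per minute.
By memorylessness, E[X | X > 1.09] = 1.09 + 1/λ = 1.09 + 2.10633 = 3.19633 minutes.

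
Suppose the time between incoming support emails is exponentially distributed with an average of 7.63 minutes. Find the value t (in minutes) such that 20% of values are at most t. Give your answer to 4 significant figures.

1.703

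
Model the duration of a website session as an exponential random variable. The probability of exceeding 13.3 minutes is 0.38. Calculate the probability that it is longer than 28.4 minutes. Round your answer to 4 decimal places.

e^(−λ·13.3) = 0.38 ⇒ λ = −ln(0.38)/13.3 = 0.0727507.
P(X > 28.4) = e^(−0.0727507·28.4) = e^(−2.0661) ≈ 0.1267.

0.1267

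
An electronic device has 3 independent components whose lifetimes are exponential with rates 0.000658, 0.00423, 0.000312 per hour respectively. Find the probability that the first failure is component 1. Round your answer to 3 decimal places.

The time to first failure is exponential with rate Σλ = 0.000658 + 0.00423 + 0.000312 = 0.0052.
P(component 1 first) = λ_1/Σλ = 0.000658/0.0052 ≈ 0.127.

0.127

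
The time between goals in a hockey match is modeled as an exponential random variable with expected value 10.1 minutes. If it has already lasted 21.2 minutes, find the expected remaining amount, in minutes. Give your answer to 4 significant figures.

The rate is λ = 1/10.1 = 0.0990099 per minute.
By memorylessness, the remaining amount past any threshold is again Exp(λ) with mean 1/λ = 10.1 minutes.

10.10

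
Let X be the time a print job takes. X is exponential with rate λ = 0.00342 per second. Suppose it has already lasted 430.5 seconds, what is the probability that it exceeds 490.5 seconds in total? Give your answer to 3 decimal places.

The exponential is memoryless, so the remaining time is again Exp(λ): the condition X > 430.5 is irrelevant.
P(X > 60) = e^(−0.2052) ≈ 0.814.

0.814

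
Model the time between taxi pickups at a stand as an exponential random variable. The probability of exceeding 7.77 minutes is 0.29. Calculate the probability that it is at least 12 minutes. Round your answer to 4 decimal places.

e^(−λ·7.77) = 0.29 ⇒ λ = −ln(0.29)/7.77 = 0.159315.
P(X > 12) = e^(−0.159315·12) = e^(−1.9118) ≈ 0.1478.

0.1478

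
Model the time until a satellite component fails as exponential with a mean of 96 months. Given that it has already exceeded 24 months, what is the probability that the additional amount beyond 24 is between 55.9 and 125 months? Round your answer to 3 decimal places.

The rate is λ = 1/96 = 0.0104167 per month.
Memoryless: the residual past 24 is again Exp(λ).
P(55.9 < residual < 125) = e^(−λ·55.9) − e^(−λ·125) = 0.55862 − 0.27196 ≈ 0.287.

0.287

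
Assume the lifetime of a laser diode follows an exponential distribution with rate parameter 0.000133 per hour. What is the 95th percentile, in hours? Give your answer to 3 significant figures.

22500

Set 1 − e^(−λt) = 0.95, so t = −ln(0.05)/λ = 2.9957/0.000133 ≈ 22524.3 hours.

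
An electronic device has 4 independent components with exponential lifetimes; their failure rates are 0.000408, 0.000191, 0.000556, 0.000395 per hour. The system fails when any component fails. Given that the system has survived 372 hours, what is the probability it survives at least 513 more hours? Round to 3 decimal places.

Time to first failure ~ Exp(Σλ) with Σλ = 0.00155.
By memorylessness, P(T > 372+513 | T > 372) = P(T > 513) = e^(−0.00155·513) ≈ 0.452.

0.452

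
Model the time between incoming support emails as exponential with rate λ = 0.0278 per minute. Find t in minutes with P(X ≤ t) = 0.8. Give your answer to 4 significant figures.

57.89

Set 1 − e^(−λt) = 0.8, so t = −ln(0.2)/λ = 1.6094/0.0278 ≈ 57.8935 minutes.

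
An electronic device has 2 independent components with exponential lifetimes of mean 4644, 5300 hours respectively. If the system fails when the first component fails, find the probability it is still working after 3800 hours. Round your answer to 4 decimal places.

0.2154

The first failure time is exponential with rate Σλ_i = 1/4644 + 1/5300 = 0.000404011 per hour.
P(min > 3800) = e^(−0.000404011·3800) = e^(−1.5352) ≈ 0.2154.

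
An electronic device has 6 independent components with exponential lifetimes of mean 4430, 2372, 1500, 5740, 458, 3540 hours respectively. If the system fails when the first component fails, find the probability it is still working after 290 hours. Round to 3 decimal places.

0.318

The first failure time is exponential with rate Σλ_i = 1/4430 + 1/2372 + 1/1500 + 1/5740 + 1/458 + 1/3540 = 0.00395409 per hour.
P(min > 290) = e^(−0.00395409·290) = e^(−1.1467) ≈ 0.318.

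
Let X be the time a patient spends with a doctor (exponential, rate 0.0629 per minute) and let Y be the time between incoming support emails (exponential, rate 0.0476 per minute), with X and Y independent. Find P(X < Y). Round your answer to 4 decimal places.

λ_1 = 0.0629, λ_2 = 0.0476.
For independent exponentials, P(X < Y) = λ_1/(λ_1+λ_2) = 0.0629/0.1105 ≈ 0.5692.

0.5692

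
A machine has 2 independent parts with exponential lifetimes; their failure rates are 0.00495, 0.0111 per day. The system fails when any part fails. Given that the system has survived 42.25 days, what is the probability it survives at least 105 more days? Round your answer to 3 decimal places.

0.185

Time to first failure ~ Exp(Σλ) with Σλ = 0.01605.
By memorylessness, P(T > 42.25+105 | T > 42.25) = P(T > 105) = e^(−0.01605·105) ≈ 0.185.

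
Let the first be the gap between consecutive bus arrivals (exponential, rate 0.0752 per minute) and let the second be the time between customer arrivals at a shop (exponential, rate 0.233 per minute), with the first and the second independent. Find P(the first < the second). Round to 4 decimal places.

0.2440

λ_1 = 0.0752, λ_2 = 0.233.
For independent exponentials, P(the first < the second) = λ_1/(λ_1+λ_2) = 0.0752/0.3082 ≈ 0.2440.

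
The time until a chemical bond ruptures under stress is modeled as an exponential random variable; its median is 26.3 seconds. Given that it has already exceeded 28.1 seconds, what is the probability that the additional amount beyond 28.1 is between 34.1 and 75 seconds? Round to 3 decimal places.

0.269

For an exponential, median = ln(2)/λ, so λ = ln 2 / 26.3 = 0.0263554 per second.
Memoryless: the residual past 28.1 is again Exp(λ).
P(34.1 < residual < 75) = e^(−λ·34.1) − e^(−λ·75) = 0.40709 − 0.13853 ≈ 0.269.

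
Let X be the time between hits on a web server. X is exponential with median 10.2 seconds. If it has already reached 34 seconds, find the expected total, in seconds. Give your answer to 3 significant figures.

48.7

For an exponential, median = ln(2)/λ, so λ = ln 2 / 10.2 = 0.0679556 per second.
By memorylessness, E[X | X > 34] = 34 + 1/λ = 34 + 14.7155 = 48.7155 seconds.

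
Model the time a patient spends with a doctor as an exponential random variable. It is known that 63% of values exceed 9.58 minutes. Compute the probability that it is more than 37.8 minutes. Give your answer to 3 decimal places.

0.162

e^(−λ·9.58) = 0.63 ⇒ λ = −ln(0.63)/9.58 = 0.0482292.
P(X > 37.8) = e^(−0.0482292·37.8) = e^(−1.8231) ≈ 0.162.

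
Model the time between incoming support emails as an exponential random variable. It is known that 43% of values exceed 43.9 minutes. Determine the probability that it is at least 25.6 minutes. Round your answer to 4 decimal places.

0.6113

e^(−λ·43.9) = 0.43 ⇒ λ = −ln(0.43)/43.9 = 0.0192248.
P(X > 25.6) = e^(−0.0192248·25.6) = e^(−0.49216) ≈ 0.6113.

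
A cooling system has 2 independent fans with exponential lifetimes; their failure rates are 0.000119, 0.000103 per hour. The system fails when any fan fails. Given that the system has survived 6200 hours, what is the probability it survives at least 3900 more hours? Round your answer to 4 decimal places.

Time to first failure ~ Exp(Σλ) with Σλ = 0.000222.
By memorylessness, P(T > 6200+3900 | T > 6200) = P(T > 3900) = e^(−0.000222·3900) ≈ 0.4207.

0.4207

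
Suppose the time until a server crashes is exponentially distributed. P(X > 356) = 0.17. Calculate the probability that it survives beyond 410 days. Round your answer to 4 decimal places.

0.1299

e^(−λ·356) = 0.17 ⇒ λ = −ln(0.17)/356 = 0.00497741.
P(X > 410) = e^(−0.00497741·410) = e^(−2.0407) ≈ 0.1299.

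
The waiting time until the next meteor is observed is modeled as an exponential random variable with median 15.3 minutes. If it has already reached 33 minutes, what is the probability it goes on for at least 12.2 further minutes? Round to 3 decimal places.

For an exponential, median = ln(2)/λ, so λ = ln 2 / 15.3 = 0.0453037 per minute.
The exponential is memoryless, so the remaining time is again Exp(λ): the condition X > 33 is irrelevant.
P(X > 12.2) = e^(−0.55271) ≈ 0.575.

0.575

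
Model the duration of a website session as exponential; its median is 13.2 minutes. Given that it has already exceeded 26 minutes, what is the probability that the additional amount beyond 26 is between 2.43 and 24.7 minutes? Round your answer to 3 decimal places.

0.607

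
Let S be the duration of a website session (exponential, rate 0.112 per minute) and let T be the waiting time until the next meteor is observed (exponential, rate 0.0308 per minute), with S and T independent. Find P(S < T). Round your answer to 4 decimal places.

0.7843

λ_1 = 0.112, λ_2 = 0.0308.
For independent exponentials, P(S < T) = λ_1/(λ_1+λ_2) = 0.112/0.1428 ≈ 0.7843.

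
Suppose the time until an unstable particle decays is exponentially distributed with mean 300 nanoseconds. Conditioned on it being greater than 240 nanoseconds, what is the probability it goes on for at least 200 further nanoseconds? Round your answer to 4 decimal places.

0.5134

The rate is λ = 1/300 = 0.00333333 per nanosecond.
The exponential is memoryless, so the remaining time is again Exp(λ): the condition X > 240 is irrelevant.
P(X > 200) = e^(−0.66667) ≈ 0.5134.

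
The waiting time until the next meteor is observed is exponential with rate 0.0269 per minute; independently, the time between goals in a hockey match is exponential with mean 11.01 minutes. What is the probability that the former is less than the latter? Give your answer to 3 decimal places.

λ_1 = 0.0269, λ_2 = 1/11.01 = 0.0908265.
For independent exponentials, P(the former < the latter) = λ_1/(λ_1+λ_2) = 0.0269/0.117727 ≈ 0.228.

0.228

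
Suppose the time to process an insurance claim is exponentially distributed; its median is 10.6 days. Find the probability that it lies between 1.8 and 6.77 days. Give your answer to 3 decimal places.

For an exponential, median = ln(2)/λ, so λ = ln 2 / 10.6 = 0.0653912 per day.
P(1.8 < X < 6.77) = e^(−λ·1.8) − e^(−λ·6.77) = 0.88896 − 0.64230 ≈ 0.247.

0.247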